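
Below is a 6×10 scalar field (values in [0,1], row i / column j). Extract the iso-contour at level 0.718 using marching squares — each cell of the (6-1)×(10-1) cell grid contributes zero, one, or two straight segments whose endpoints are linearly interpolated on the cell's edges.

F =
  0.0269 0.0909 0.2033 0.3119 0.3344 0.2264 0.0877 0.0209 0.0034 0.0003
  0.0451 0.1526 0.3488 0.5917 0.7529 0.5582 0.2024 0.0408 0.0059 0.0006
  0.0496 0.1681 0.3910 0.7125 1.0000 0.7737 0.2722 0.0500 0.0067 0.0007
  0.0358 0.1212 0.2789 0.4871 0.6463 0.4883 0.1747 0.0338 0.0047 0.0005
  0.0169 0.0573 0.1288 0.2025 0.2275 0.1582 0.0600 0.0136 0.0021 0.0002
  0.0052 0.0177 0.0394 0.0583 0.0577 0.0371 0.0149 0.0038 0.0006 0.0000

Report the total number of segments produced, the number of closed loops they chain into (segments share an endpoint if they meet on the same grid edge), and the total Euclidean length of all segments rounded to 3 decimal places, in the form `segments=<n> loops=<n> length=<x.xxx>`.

cell (0,3): code 0100 → (0.917,4.000)–(1.000,3.783)
cell (0,4): code 1000 → (1.000,4.179)–(0.917,4.000)
cell (1,3): code 0110 → (1.000,3.783)–(2.000,3.019)
cell (1,4): code 1101 → (1.742,5.000)–(1.000,4.179)
cell (1,5): code 1000 → (2.000,5.111)–(1.742,5.000)
cell (2,3): code 0010 → (2.000,3.019)–(2.797,4.000)
cell (2,4): code 0011 → (2.797,4.000)–(2.195,5.000)
cell (2,5): code 0001 → (2.195,5.000)–(2.000,5.111)
total: 8 segments, chained into 1 closed loop(s), length Σ = 5.731688

segments=8 loops=1 length=5.732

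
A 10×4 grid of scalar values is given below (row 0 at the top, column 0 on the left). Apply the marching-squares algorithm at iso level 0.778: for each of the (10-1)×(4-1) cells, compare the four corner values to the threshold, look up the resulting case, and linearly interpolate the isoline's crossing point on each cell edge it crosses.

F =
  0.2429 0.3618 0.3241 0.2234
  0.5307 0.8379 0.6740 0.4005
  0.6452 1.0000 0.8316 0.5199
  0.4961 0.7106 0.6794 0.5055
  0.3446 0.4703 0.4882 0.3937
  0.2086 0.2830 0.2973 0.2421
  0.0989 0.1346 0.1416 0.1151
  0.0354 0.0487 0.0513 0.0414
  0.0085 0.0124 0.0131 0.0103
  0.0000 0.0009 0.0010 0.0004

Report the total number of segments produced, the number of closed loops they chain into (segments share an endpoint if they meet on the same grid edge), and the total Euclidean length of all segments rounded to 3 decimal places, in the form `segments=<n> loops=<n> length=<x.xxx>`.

cell (0,0): code 0100 → (0.874,1.000)–(1.000,0.805)
cell (0,1): code 1000 → (1.000,1.365)–(0.874,1.000)
cell (1,0): code 0110 → (1.000,0.805)–(2.000,0.374)
cell (1,1): code 1101 → (1.660,2.000)–(1.000,1.365)
cell (1,2): code 1000 → (2.000,2.172)–(1.660,2.000)
cell (2,0): code 0010 → (2.000,0.374)–(2.767,1.000)
cell (2,1): code 0011 → (2.767,1.000)–(2.352,2.000)
cell (2,2): code 0001 → (2.352,2.000)–(2.000,2.172)
total: 8 segments, chained into 1 closed loop(s), length Σ = 5.468470

segments=8 loops=1 length=5.468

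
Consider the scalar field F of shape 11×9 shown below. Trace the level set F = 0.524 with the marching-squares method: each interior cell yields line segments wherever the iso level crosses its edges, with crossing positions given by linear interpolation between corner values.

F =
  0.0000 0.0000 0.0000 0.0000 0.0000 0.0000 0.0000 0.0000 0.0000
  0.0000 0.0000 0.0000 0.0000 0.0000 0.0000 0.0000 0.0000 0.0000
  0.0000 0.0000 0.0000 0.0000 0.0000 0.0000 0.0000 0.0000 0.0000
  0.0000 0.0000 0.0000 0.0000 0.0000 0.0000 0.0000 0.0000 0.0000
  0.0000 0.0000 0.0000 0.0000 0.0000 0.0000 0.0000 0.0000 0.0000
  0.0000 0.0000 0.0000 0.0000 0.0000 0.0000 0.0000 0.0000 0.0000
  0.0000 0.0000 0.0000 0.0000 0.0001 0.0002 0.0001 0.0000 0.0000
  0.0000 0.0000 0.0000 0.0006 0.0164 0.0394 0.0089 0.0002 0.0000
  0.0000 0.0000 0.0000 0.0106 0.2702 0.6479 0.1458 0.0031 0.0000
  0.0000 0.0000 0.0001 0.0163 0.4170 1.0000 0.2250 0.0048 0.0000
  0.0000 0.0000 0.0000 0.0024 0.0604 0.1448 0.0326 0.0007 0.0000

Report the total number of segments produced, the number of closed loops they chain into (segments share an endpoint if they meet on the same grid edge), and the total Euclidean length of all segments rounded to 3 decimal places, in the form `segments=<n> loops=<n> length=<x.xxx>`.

segments=6 loops=1 length=4.701

cell (7,4): code 0100 → (7.796,5.000)–(8.000,4.672)
cell (7,5): code 1000 → (8.000,5.247)–(7.796,5.000)
cell (8,4): code 0110 → (8.000,4.672)–(9.000,4.184)
cell (8,5): code 1001 → (9.000,5.614)–(8.000,5.247)
cell (9,4): code 0010 → (9.000,4.184)–(9.557,5.000)
cell (9,5): code 0001 → (9.557,5.000)–(9.000,5.614)
total: 6 segments, chained into 1 closed loop(s), length Σ = 4.701302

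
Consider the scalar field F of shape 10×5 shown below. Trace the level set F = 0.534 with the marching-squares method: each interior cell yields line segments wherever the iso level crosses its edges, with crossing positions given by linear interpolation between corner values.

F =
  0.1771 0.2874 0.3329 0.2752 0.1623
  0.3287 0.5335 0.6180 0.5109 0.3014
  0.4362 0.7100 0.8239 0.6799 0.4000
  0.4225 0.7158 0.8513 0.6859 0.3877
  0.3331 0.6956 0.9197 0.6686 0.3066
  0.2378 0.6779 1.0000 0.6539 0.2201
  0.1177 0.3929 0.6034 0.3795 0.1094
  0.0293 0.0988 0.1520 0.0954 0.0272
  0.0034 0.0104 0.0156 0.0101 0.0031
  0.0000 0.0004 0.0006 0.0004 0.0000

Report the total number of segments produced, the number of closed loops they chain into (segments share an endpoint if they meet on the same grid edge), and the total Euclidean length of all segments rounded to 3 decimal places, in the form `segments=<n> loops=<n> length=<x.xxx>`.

segments=18 loops=1 length=13.920

cell (0,1): code 0100 → (0.705,2.000)–(1.000,1.006)
cell (0,2): code 1000 → (1.000,2.784)–(0.705,2.000)
cell (1,0): code 0100 → (1.003,1.000)–(2.000,0.357)
cell (1,1): code 1110 → (1.000,1.006)–(1.003,1.000)
cell (1,2): code 1101 → (1.137,3.000)–(1.000,2.784)
cell (1,3): code 1000 → (2.000,3.521)–(1.137,3.000)
cell (2,0): code 0110 → (2.000,0.357)–(3.000,0.380)
cell (2,3): code 1001 → (3.000,3.509)–(2.000,3.521)
cell (3,0): code 0110 → (3.000,0.380)–(4.000,0.554)
cell (3,3): code 1001 → (4.000,3.372)–(3.000,3.509)
cell (4,0): code 0110 → (4.000,0.554)–(5.000,0.673)
cell (4,3): code 1001 → (5.000,3.276)–(4.000,3.372)
cell (5,0): code 0010 → (5.000,0.673)–(5.505,1.000)
cell (5,1): code 0111 → (5.505,1.000)–(6.000,1.670)
cell (5,2): code 1011 → (6.000,2.310)–(5.437,3.000)
cell (5,3): code 0001 → (5.437,3.000)–(5.000,3.276)
cell (6,1): code 0010 → (6.000,1.670)–(6.154,2.000)
cell (6,2): code 0001 → (6.154,2.000)–(6.000,2.310)
total: 18 segments, chained into 1 closed loop(s), length Σ = 13.920068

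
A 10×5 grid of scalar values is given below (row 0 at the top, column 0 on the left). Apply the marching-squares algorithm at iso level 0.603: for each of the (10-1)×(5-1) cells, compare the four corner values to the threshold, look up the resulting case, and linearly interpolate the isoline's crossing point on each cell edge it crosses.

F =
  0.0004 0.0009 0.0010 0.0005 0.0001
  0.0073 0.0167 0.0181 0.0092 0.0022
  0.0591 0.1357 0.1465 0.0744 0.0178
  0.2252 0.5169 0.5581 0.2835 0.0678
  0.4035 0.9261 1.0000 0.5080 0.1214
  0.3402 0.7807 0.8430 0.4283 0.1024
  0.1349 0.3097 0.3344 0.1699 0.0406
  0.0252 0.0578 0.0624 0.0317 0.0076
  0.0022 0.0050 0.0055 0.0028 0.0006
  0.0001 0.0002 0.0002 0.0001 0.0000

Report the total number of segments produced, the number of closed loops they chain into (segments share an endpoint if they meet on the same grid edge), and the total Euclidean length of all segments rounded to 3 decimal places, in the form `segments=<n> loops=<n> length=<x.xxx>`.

cell (3,0): code 0100 → (3.210,1.000)–(4.000,0.382)
cell (3,1): code 1100 → (3.102,2.000)–(3.210,1.000)
cell (3,2): code 1000 → (4.000,2.807)–(3.102,2.000)
cell (4,0): code 0110 → (4.000,0.382)–(5.000,0.597)
cell (4,2): code 1001 → (5.000,2.579)–(4.000,2.807)
cell (5,0): code 0010 → (5.000,0.597)–(5.377,1.000)
cell (5,1): code 0011 → (5.377,1.000)–(5.472,2.000)
cell (5,2): code 0001 → (5.472,2.000)–(5.000,2.579)
total: 8 segments, chained into 1 closed loop(s), length Σ = 7.568363

segments=8 loops=1 length=7.568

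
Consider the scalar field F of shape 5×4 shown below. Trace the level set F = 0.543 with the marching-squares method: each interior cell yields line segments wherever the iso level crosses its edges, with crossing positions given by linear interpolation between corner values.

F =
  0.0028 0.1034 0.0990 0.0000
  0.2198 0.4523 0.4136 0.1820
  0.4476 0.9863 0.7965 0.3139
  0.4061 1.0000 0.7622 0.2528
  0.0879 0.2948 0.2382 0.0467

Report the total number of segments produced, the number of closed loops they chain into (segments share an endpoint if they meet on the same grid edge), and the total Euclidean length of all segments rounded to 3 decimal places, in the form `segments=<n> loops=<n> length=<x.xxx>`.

segments=8 loops=1 length=7.666

cell (1,0): code 0100 → (1.170,1.000)–(2.000,0.177)
cell (1,1): code 1100 → (1.338,2.000)–(1.170,1.000)
cell (1,2): code 1000 → (2.000,2.525)–(1.338,2.000)
cell (2,0): code 0110 → (2.000,0.177)–(3.000,0.231)
cell (2,2): code 1001 → (3.000,2.430)–(2.000,2.525)
cell (3,0): code 0010 → (3.000,0.231)–(3.648,1.000)
cell (3,1): code 0011 → (3.648,1.000)–(3.418,2.000)
cell (3,2): code 0001 → (3.418,2.000)–(3.000,2.430)
total: 8 segments, chained into 1 closed loop(s), length Σ = 7.666175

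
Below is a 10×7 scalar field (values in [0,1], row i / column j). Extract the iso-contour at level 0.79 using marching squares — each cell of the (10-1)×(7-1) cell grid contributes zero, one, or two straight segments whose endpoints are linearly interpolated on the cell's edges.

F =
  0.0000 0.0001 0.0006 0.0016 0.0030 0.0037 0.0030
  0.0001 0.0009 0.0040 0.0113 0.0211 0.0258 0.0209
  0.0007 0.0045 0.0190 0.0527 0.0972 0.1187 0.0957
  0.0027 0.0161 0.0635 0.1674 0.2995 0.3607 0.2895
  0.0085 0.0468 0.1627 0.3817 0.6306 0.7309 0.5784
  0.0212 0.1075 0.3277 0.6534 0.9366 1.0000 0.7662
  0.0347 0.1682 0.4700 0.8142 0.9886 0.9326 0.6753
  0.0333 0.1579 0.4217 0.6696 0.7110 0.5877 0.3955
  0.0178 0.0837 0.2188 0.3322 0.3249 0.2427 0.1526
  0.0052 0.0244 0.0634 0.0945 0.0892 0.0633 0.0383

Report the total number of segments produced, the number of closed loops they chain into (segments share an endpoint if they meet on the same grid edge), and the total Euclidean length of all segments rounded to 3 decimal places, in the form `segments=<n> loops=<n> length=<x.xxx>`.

cell (4,3): code 0100 → (4.521,4.000)–(5.000,3.482)
cell (4,4): code 1100 → (4.220,5.000)–(4.521,4.000)
cell (4,5): code 1000 → (5.000,5.898)–(4.220,5.000)
cell (5,2): code 0100 → (5.850,3.000)–(6.000,2.930)
cell (5,3): code 1110 → (5.000,3.482)–(5.850,3.000)
cell (5,5): code 1001 → (6.000,5.554)–(5.000,5.898)
cell (6,2): code 0010 → (6.000,2.930)–(6.167,3.000)
cell (6,3): code 0011 → (6.167,3.000)–(6.715,4.000)
cell (6,4): code 0011 → (6.715,4.000)–(6.413,5.000)
cell (6,5): code 0001 → (6.413,5.000)–(6.000,5.554)
total: 10 segments, chained into 1 closed loop(s), length Σ = 8.198008

segments=10 loops=1 length=8.198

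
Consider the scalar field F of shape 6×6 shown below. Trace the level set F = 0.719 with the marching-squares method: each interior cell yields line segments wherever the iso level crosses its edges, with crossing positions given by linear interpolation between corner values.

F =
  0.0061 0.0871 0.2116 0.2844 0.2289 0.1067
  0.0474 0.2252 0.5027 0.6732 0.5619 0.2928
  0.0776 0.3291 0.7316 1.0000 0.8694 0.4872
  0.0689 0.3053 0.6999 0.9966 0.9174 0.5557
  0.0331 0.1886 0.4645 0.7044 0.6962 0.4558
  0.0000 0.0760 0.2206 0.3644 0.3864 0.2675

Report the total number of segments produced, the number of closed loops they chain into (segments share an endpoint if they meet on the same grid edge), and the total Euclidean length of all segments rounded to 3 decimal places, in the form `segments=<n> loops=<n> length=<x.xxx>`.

cell (1,1): code 0100 → (1.945,2.000)–(2.000,1.969)
cell (1,2): code 1100 → (1.140,3.000)–(1.945,2.000)
cell (1,3): code 1100 → (1.511,4.000)–(1.140,3.000)
cell (1,4): code 1000 → (2.000,4.394)–(1.511,4.000)
cell (2,1): code 0010 → (2.000,1.969)–(2.397,2.000)
cell (2,2): code 0111 → (2.397,2.000)–(3.000,2.064)
cell (2,4): code 1001 → (3.000,4.549)–(2.000,4.394)
cell (3,2): code 0010 → (3.000,2.064)–(3.950,3.000)
cell (3,3): code 0011 → (3.950,3.000)–(3.897,4.000)
cell (3,4): code 0001 → (3.897,4.000)–(3.000,4.549)
total: 10 segments, chained into 1 closed loop(s), length Σ = 8.443997

segments=10 loops=1 length=8.444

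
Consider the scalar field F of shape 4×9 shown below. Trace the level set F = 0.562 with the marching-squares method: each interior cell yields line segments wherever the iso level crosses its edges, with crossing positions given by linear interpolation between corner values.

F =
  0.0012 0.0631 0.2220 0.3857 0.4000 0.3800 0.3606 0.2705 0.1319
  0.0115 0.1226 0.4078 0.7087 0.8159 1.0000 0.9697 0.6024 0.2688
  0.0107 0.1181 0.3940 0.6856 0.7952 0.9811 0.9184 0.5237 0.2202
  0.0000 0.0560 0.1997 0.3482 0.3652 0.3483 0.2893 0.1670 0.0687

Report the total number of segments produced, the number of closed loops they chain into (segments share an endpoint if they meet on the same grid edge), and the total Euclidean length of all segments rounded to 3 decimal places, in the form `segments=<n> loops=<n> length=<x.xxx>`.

segments=14 loops=1 length=11.675

cell (0,2): code 0100 → (0.546,3.000)–(1.000,2.512)
cell (0,3): code 1100 → (0.390,4.000)–(0.546,3.000)
cell (0,4): code 1100 → (0.294,5.000)–(0.390,4.000)
cell (0,5): code 1100 → (0.331,6.000)–(0.294,5.000)
cell (0,6): code 1100 → (0.878,7.000)–(0.331,6.000)
cell (0,7): code 1000 → (1.000,7.121)–(0.878,7.000)
cell (1,2): code 0110 → (1.000,2.512)–(2.000,2.576)
cell (1,6): code 1011 → (2.000,6.903)–(1.513,7.000)
cell (1,7): code 0001 → (1.513,7.000)–(1.000,7.121)
cell (2,2): code 0010 → (2.000,2.576)–(2.366,3.000)
cell (2,3): code 0011 → (2.366,3.000)–(2.542,4.000)
cell (2,4): code 0011 → (2.542,4.000)–(2.662,5.000)
cell (2,5): code 0011 → (2.662,5.000)–(2.567,6.000)
cell (2,6): code 0001 → (2.567,6.000)–(2.000,6.903)
total: 14 segments, chained into 1 closed loop(s), length Σ = 11.674586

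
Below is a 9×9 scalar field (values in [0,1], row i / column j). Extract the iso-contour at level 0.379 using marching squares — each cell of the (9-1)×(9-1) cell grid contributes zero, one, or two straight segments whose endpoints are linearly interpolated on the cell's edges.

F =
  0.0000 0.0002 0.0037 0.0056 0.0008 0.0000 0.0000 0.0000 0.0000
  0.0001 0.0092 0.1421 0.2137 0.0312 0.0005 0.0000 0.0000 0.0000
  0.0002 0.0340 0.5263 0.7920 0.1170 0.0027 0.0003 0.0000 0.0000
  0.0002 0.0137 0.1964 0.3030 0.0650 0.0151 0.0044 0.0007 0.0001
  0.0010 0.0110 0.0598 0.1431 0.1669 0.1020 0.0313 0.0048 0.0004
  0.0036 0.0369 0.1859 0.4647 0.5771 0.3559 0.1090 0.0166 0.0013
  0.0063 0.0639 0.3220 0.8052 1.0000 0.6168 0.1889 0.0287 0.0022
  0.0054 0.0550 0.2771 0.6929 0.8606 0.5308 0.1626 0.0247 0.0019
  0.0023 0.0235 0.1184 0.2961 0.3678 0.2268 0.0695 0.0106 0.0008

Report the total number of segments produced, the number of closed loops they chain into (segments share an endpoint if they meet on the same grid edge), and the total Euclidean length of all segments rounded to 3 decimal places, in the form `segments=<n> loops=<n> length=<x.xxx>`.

segments=18 loops=2 length=15.827

cell (1,1): code 0100 → (1.617,2.000)–(2.000,1.701)
cell (1,2): code 1100 → (1.286,3.000)–(1.617,2.000)
cell (1,3): code 1000 → (2.000,3.612)–(1.286,3.000)
cell (2,1): code 0010 → (2.000,1.701)–(2.446,2.000)
cell (2,2): code 0011 → (2.446,2.000)–(2.845,3.000)
cell (2,3): code 0001 → (2.845,3.000)–(2.000,3.612)
cell (4,2): code 0100 → (4.734,3.000)–(5.000,2.693)
cell (4,3): code 1100 → (4.517,4.000)–(4.734,3.000)
cell (4,4): code 1000 → (5.000,4.896)–(4.517,4.000)
cell (5,2): code 0110 → (5.000,2.693)–(6.000,2.118)
cell (5,4): code 1101 → (5.089,5.000)–(5.000,4.896)
cell (5,5): code 1000 → (6.000,5.556)–(5.089,5.000)
cell (6,2): code 0110 → (6.000,2.118)–(7.000,2.245)
cell (6,5): code 1001 → (7.000,5.412)–(6.000,5.556)
cell (7,2): code 0010 → (7.000,2.245)–(7.791,3.000)
cell (7,3): code 0011 → (7.791,3.000)–(7.977,4.000)
cell (7,4): code 0011 → (7.977,4.000)–(7.499,5.000)
cell (7,5): code 0001 → (7.499,5.000)–(7.000,5.412)
total: 18 segments, chained into 2 closed loop(s), length Σ = 15.826847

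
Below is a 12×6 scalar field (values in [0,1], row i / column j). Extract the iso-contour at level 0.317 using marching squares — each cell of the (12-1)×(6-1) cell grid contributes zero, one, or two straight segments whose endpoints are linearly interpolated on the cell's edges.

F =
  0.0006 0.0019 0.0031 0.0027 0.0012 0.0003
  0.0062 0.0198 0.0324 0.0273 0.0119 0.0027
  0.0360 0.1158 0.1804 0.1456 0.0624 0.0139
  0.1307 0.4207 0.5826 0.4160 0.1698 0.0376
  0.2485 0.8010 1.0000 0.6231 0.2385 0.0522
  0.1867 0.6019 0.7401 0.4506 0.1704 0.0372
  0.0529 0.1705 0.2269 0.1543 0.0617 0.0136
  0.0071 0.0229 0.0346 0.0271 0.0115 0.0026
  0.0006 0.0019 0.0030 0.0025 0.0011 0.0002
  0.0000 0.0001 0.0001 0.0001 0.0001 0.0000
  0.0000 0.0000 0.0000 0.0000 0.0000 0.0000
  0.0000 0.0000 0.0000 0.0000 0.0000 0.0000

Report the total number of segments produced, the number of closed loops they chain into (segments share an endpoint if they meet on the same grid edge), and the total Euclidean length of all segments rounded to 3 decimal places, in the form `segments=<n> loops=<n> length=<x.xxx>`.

cell (2,0): code 0100 → (2.660,1.000)–(3.000,0.642)
cell (2,1): code 1100 → (2.340,2.000)–(2.660,1.000)
cell (2,2): code 1100 → (2.634,3.000)–(2.340,2.000)
cell (2,3): code 1000 → (3.000,3.402)–(2.634,3.000)
cell (3,0): code 0110 → (3.000,0.642)–(4.000,0.124)
cell (3,3): code 1001 → (4.000,3.796)–(3.000,3.402)
cell (4,0): code 0110 → (4.000,0.124)–(5.000,0.314)
cell (4,3): code 1001 → (5.000,3.477)–(4.000,3.796)
cell (5,0): code 0010 → (5.000,0.314)–(5.660,1.000)
cell (5,1): code 0011 → (5.660,1.000)–(5.824,2.000)
cell (5,2): code 0011 → (5.824,2.000)–(5.451,3.000)
cell (5,3): code 0001 → (5.451,3.000)–(5.000,3.477)
total: 12 segments, chained into 1 closed loop(s), length Σ = 11.087857

segments=12 loops=1 length=11.088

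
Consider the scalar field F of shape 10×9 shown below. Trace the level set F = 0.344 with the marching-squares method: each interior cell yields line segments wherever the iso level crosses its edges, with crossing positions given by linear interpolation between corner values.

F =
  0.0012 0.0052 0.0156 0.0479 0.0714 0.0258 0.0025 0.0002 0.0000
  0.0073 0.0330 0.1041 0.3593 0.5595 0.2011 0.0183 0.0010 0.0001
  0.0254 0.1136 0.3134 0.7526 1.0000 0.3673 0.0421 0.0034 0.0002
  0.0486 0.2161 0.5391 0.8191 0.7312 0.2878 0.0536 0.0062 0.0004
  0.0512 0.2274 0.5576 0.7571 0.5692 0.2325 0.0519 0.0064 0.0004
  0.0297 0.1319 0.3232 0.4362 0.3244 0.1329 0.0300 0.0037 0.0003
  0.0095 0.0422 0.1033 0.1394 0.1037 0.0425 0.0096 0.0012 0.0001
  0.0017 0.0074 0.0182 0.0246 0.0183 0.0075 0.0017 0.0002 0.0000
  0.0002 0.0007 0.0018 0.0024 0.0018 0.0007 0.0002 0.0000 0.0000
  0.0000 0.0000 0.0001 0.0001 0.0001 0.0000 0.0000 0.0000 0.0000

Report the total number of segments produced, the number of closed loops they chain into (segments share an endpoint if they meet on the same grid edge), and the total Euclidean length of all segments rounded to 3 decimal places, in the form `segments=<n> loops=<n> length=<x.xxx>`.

segments=18 loops=1 length=12.983

cell (0,2): code 0100 → (0.951,3.000)–(1.000,2.940)
cell (0,3): code 1100 → (0.558,4.000)–(0.951,3.000)
cell (0,4): code 1000 → (1.000,4.601)–(0.558,4.000)
cell (1,2): code 0110 → (1.000,2.940)–(2.000,2.070)
cell (1,4): code 1101 → (1.860,5.000)–(1.000,4.601)
cell (1,5): code 1000 → (2.000,5.072)–(1.860,5.000)
cell (2,1): code 0100 → (2.136,2.000)–(3.000,1.396)
cell (2,2): code 1110 → (2.000,2.070)–(2.136,2.000)
cell (2,4): code 1011 → (3.000,4.873)–(2.293,5.000)
cell (2,5): code 0001 → (2.293,5.000)–(2.000,5.072)
cell (3,1): code 0110 → (3.000,1.396)–(4.000,1.353)
cell (3,4): code 1001 → (4.000,4.669)–(3.000,4.873)
cell (4,1): code 0010 → (4.000,1.353)–(4.911,2.000)
cell (4,2): code 0111 → (4.911,2.000)–(5.000,2.184)
cell (4,3): code 1011 → (5.000,3.825)–(4.920,4.000)
cell (4,4): code 0001 → (4.920,4.000)–(4.000,4.669)
cell (5,2): code 0010 → (5.000,2.184)–(5.311,3.000)
cell (5,3): code 0001 → (5.311,3.000)–(5.000,3.825)
total: 18 segments, chained into 1 closed loop(s), length Σ = 12.983407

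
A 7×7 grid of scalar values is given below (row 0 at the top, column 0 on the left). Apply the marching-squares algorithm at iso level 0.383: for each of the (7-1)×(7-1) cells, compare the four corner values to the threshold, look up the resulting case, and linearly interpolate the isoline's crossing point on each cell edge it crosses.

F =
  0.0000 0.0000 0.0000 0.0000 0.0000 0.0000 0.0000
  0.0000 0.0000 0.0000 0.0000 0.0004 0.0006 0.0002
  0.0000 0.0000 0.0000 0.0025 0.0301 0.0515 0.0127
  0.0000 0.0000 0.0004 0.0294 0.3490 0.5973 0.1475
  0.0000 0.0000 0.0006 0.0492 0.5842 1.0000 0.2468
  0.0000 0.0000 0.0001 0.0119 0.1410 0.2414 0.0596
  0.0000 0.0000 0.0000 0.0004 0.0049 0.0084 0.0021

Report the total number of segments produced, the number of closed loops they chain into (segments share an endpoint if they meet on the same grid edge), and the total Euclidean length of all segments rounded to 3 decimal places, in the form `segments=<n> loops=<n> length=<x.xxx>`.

segments=8 loops=1 length=6.563

cell (2,4): code 0100 → (2.607,5.000)–(3.000,4.137)
cell (2,5): code 1000 → (3.000,5.476)–(2.607,5.000)
cell (3,3): code 0100 → (3.145,4.000)–(4.000,3.624)
cell (3,4): code 1110 → (3.000,4.137)–(3.145,4.000)
cell (3,5): code 1001 → (4.000,5.819)–(3.000,5.476)
cell (4,3): code 0010 → (4.000,3.624)–(4.454,4.000)
cell (4,4): code 0011 → (4.454,4.000)–(4.813,5.000)
cell (4,5): code 0001 → (4.813,5.000)–(4.000,5.819)
total: 8 segments, chained into 1 closed loop(s), length Σ = 6.562726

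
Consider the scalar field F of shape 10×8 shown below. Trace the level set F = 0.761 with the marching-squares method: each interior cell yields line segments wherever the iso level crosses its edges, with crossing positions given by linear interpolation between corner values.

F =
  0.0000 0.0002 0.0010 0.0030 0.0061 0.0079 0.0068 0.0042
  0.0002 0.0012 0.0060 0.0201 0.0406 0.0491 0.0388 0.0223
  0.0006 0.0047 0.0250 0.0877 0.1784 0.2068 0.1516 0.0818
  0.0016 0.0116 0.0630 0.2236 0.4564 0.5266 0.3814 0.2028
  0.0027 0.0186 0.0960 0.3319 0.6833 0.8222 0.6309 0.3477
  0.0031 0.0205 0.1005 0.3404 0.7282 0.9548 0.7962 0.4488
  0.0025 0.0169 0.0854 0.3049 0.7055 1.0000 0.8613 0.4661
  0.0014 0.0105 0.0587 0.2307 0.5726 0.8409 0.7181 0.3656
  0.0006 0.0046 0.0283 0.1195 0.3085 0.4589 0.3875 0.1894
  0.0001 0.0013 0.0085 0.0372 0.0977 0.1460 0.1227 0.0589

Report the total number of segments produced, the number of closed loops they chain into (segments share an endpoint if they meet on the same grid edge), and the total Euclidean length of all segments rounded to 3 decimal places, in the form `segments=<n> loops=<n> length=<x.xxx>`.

cell (3,4): code 0100 → (3.793,5.000)–(4.000,4.559)
cell (3,5): code 1000 → (4.000,5.320)–(3.793,5.000)
cell (4,4): code 0110 → (4.000,4.559)–(5.000,4.145)
cell (4,5): code 1101 → (4.787,6.000)–(4.000,5.320)
cell (4,6): code 1000 → (5.000,6.101)–(4.787,6.000)
cell (5,4): code 0110 → (5.000,4.145)–(6.000,4.188)
cell (5,6): code 1001 → (6.000,6.254)–(5.000,6.101)
cell (6,4): code 0110 → (6.000,4.188)–(7.000,4.702)
cell (6,5): code 1011 → (7.000,5.651)–(6.700,6.000)
cell (6,6): code 0001 → (6.700,6.000)–(6.000,6.254)
cell (7,4): code 0010 → (7.000,4.702)–(7.209,5.000)
cell (7,5): code 0001 → (7.209,5.000)–(7.000,5.651)
total: 12 segments, chained into 1 closed loop(s), length Σ = 8.615758

segments=12 loops=1 length=8.616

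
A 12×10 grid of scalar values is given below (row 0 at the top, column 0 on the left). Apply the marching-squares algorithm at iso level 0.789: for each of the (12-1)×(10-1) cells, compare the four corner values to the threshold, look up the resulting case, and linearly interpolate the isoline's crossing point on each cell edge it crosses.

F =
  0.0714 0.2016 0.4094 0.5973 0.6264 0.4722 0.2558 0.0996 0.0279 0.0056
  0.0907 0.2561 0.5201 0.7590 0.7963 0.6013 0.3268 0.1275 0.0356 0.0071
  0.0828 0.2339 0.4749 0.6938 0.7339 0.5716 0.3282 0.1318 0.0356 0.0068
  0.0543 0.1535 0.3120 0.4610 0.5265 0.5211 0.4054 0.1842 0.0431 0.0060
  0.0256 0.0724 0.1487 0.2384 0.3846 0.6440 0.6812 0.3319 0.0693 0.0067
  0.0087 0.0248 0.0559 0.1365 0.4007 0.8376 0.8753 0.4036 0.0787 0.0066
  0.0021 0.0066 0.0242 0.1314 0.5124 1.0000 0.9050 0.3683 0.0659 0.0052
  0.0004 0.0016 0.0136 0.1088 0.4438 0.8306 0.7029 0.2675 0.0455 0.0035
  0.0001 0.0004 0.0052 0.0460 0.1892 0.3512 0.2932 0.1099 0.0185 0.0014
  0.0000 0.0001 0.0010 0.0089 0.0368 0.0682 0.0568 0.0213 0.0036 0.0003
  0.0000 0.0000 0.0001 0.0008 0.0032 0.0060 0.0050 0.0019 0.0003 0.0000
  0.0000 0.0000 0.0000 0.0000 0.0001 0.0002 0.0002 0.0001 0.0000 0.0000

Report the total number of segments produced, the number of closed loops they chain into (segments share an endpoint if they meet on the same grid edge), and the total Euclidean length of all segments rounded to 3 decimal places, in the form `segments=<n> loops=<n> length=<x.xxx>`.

segments=14 loops=2 length=7.371

cell (0,3): code 0100 → (0.957,4.000)–(1.000,3.804)
cell (0,4): code 1000 → (1.000,4.037)–(0.957,4.000)
cell (1,3): code 0010 → (1.000,3.804)–(1.117,4.000)
cell (1,4): code 0001 → (1.117,4.000)–(1.000,4.037)
cell (4,4): code 0100 → (4.749,5.000)–(5.000,4.889)
cell (4,5): code 1100 → (4.555,6.000)–(4.749,5.000)
cell (4,6): code 1000 → (5.000,6.183)–(4.555,6.000)
cell (5,4): code 0110 → (5.000,4.889)–(6.000,4.567)
cell (5,6): code 1001 → (6.000,6.216)–(5.000,6.183)
cell (6,4): code 0110 → (6.000,4.567)–(7.000,4.892)
cell (6,5): code 1011 → (7.000,5.326)–(6.574,6.000)
cell (6,6): code 0001 → (6.574,6.000)–(6.000,6.216)
cell (7,4): code 0010 → (7.000,4.892)–(7.087,5.000)
cell (7,5): code 0001 → (7.087,5.000)–(7.000,5.326)
total: 14 segments, chained into 2 closed loop(s), length Σ = 7.370817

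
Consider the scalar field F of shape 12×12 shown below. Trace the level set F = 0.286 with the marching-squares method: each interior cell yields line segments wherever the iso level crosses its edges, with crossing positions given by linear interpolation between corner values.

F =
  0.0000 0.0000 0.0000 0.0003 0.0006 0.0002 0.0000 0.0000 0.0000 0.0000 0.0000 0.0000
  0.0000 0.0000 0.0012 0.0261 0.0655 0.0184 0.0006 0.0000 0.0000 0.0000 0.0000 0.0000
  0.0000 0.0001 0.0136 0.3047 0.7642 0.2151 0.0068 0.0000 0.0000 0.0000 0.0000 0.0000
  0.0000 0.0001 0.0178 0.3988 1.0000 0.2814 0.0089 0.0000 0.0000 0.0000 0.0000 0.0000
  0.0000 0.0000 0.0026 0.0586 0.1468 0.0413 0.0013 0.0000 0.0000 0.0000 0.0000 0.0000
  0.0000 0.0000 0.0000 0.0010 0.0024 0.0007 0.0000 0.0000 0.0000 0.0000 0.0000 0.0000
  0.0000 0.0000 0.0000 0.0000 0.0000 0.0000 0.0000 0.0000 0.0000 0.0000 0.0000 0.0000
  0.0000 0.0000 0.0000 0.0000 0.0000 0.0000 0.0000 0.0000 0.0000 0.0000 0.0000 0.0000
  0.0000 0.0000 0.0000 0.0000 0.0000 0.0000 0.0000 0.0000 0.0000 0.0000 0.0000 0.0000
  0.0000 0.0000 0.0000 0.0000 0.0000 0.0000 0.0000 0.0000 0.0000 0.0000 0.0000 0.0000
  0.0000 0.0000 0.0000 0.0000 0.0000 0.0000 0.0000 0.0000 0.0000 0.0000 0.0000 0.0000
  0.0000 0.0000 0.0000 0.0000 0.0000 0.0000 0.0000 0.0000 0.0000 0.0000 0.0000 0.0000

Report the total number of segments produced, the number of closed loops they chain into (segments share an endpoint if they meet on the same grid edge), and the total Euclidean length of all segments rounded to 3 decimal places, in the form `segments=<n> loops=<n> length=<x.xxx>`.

segments=8 loops=1 length=7.274

cell (1,2): code 0100 → (1.933,3.000)–(2.000,2.936)
cell (1,3): code 1100 → (1.316,4.000)–(1.933,3.000)
cell (1,4): code 1000 → (2.000,4.871)–(1.316,4.000)
cell (2,2): code 0110 → (2.000,2.936)–(3.000,2.704)
cell (2,4): code 1001 → (3.000,4.994)–(2.000,4.871)
cell (3,2): code 0010 → (3.000,2.704)–(3.332,3.000)
cell (3,3): code 0011 → (3.332,3.000)–(3.837,4.000)
cell (3,4): code 0001 → (3.837,4.000)–(3.000,4.994)
total: 8 segments, chained into 1 closed loop(s), length Σ = 7.273722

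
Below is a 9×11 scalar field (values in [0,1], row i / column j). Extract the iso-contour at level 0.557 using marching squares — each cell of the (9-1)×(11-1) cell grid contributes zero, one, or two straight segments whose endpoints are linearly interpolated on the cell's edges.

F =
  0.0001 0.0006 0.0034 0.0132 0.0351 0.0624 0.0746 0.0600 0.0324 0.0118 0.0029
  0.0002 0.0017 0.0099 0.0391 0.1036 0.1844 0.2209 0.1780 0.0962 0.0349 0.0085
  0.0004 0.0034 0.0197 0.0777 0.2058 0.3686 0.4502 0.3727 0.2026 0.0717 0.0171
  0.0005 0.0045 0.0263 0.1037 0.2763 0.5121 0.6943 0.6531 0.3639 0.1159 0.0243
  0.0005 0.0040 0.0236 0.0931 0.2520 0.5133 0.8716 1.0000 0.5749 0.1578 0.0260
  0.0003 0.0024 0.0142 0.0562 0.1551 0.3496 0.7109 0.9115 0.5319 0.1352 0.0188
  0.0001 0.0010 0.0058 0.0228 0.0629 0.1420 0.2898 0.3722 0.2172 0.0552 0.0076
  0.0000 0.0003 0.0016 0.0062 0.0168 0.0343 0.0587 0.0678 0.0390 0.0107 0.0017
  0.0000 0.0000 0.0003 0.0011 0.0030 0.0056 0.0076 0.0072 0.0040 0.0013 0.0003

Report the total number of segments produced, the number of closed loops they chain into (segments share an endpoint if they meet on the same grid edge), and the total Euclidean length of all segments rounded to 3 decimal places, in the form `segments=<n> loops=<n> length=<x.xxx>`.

segments=12 loops=1 length=9.526

cell (2,5): code 0100 → (2.438,6.000)–(3.000,5.246)
cell (2,6): code 1100 → (2.657,7.000)–(2.438,6.000)
cell (2,7): code 1000 → (3.000,7.332)–(2.657,7.000)
cell (3,5): code 0110 → (3.000,5.246)–(4.000,5.122)
cell (3,7): code 1101 → (3.915,8.000)–(3.000,7.332)
cell (3,8): code 1000 → (4.000,8.043)–(3.915,8.000)
cell (4,5): code 0110 → (4.000,5.122)–(5.000,5.574)
cell (4,7): code 1011 → (5.000,7.934)–(4.416,8.000)
cell (4,8): code 0001 → (4.416,8.000)–(4.000,8.043)
cell (5,5): code 0010 → (5.000,5.574)–(5.365,6.000)
cell (5,6): code 0011 → (5.365,6.000)–(5.657,7.000)
cell (5,7): code 0001 → (5.657,7.000)–(5.000,7.934)
total: 12 segments, chained into 1 closed loop(s), length Σ = 9.525593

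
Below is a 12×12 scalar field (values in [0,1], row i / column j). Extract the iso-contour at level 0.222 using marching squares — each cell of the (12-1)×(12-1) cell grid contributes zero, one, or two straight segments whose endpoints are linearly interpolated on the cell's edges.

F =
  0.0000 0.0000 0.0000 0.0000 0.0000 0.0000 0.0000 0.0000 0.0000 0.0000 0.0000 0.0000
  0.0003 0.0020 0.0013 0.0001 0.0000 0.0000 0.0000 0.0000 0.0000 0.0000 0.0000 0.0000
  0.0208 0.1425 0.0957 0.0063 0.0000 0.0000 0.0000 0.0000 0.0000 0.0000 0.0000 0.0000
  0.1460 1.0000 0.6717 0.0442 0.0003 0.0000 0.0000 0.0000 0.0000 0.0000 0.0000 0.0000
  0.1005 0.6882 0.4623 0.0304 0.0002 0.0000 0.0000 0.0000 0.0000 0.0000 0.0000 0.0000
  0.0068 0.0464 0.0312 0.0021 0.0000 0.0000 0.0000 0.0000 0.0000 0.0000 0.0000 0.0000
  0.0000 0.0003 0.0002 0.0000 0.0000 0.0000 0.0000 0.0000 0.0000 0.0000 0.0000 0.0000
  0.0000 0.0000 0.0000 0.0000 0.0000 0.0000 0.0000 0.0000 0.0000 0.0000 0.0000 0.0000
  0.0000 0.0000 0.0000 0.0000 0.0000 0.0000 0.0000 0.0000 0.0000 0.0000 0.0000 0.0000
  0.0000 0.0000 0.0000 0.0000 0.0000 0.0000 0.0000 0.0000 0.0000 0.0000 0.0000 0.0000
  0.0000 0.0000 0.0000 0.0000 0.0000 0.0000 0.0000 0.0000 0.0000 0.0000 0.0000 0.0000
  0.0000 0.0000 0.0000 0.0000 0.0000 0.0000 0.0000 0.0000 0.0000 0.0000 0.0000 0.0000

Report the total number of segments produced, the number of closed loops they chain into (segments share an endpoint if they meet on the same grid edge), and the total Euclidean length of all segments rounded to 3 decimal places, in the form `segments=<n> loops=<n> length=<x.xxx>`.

cell (2,0): code 0100 → (2.093,1.000)–(3.000,0.089)
cell (2,1): code 1100 → (2.219,2.000)–(2.093,1.000)
cell (2,2): code 1000 → (3.000,2.717)–(2.219,2.000)
cell (3,0): code 0110 → (3.000,0.089)–(4.000,0.207)
cell (3,2): code 1001 → (4.000,2.556)–(3.000,2.717)
cell (4,0): code 0010 → (4.000,0.207)–(4.726,1.000)
cell (4,1): code 0011 → (4.726,1.000)–(4.557,2.000)
cell (4,2): code 0001 → (4.557,2.000)–(4.000,2.556)
total: 8 segments, chained into 1 closed loop(s), length Σ = 8.250503

segments=8 loops=1 length=8.251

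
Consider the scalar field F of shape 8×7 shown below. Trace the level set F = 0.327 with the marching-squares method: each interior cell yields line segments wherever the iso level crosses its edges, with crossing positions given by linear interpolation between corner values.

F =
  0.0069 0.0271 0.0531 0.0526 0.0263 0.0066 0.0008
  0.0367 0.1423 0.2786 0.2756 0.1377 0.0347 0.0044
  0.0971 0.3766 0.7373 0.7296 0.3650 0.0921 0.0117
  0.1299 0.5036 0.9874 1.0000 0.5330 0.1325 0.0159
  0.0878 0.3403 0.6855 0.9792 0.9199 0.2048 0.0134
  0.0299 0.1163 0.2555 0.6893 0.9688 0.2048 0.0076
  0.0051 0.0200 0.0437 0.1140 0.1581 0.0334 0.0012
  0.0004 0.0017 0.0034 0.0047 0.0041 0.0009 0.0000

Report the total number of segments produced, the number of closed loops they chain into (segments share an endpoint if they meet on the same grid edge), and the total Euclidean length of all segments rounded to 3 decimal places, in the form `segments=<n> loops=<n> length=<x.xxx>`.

segments=16 loops=1 length=13.972

cell (1,0): code 0100 → (1.788,1.000)–(2.000,0.823)
cell (1,1): code 1100 → (1.106,2.000)–(1.788,1.000)
cell (1,2): code 1100 → (1.113,3.000)–(1.106,2.000)
cell (1,3): code 1100 → (1.833,4.000)–(1.113,3.000)
cell (1,4): code 1000 → (2.000,4.139)–(1.833,4.000)
cell (2,0): code 0110 → (2.000,0.823)–(3.000,0.527)
cell (2,4): code 1001 → (3.000,4.514)–(2.000,4.139)
cell (3,0): code 0110 → (3.000,0.527)–(4.000,0.947)
cell (3,4): code 1001 → (4.000,4.829)–(3.000,4.514)
cell (4,0): code 0010 → (4.000,0.947)–(4.059,1.000)
cell (4,1): code 0011 → (4.059,1.000)–(4.834,2.000)
cell (4,2): code 0111 → (4.834,2.000)–(5.000,2.165)
cell (4,4): code 1001 → (5.000,4.840)–(4.000,4.829)
cell (5,2): code 0010 → (5.000,2.165)–(5.630,3.000)
cell (5,3): code 0011 → (5.630,3.000)–(5.792,4.000)
cell (5,4): code 0001 → (5.792,4.000)–(5.000,4.840)
total: 16 segments, chained into 1 closed loop(s), length Σ = 13.971975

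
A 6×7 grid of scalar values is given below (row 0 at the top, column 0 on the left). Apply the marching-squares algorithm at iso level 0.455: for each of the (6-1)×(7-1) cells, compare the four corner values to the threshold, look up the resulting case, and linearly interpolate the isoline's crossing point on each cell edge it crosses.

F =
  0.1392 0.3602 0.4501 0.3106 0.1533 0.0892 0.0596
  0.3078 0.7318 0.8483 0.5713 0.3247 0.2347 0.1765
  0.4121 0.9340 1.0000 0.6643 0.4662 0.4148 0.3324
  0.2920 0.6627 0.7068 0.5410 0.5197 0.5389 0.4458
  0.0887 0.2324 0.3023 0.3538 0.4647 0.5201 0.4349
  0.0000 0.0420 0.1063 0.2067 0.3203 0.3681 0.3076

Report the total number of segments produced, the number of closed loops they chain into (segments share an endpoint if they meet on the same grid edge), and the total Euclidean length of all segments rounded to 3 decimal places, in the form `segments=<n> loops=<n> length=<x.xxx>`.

cell (0,0): code 0100 → (0.255,1.000)–(1.000,0.347)
cell (0,1): code 1100 → (0.012,2.000)–(0.255,1.000)
cell (0,2): code 1100 → (0.554,3.000)–(0.012,2.000)
cell (0,3): code 1000 → (1.000,3.472)–(0.554,3.000)
cell (1,0): code 0110 → (1.000,0.347)–(2.000,0.082)
cell (1,3): code 1101 → (1.921,4.000)–(1.000,3.472)
cell (1,4): code 1000 → (2.000,4.218)–(1.921,4.000)
cell (2,0): code 0110 → (2.000,0.082)–(3.000,0.440)
cell (2,4): code 1101 → (2.324,5.000)–(2.000,4.218)
cell (2,5): code 1000 → (3.000,5.901)–(2.324,5.000)
cell (3,0): code 0010 → (3.000,0.440)–(3.483,1.000)
cell (3,1): code 0011 → (3.483,1.000)–(3.622,2.000)
cell (3,2): code 0011 → (3.622,2.000)–(3.459,3.000)
cell (3,3): code 0111 → (3.459,3.000)–(4.000,3.913)
cell (3,5): code 1001 → (4.000,5.764)–(3.000,5.901)
cell (4,3): code 0010 → (4.000,3.913)–(4.067,4.000)
cell (4,4): code 0011 → (4.067,4.000)–(4.428,5.000)
cell (4,5): code 0001 → (4.428,5.000)–(4.000,5.764)
total: 18 segments, chained into 1 closed loop(s), length Σ = 16.050959

segments=18 loops=1 length=16.051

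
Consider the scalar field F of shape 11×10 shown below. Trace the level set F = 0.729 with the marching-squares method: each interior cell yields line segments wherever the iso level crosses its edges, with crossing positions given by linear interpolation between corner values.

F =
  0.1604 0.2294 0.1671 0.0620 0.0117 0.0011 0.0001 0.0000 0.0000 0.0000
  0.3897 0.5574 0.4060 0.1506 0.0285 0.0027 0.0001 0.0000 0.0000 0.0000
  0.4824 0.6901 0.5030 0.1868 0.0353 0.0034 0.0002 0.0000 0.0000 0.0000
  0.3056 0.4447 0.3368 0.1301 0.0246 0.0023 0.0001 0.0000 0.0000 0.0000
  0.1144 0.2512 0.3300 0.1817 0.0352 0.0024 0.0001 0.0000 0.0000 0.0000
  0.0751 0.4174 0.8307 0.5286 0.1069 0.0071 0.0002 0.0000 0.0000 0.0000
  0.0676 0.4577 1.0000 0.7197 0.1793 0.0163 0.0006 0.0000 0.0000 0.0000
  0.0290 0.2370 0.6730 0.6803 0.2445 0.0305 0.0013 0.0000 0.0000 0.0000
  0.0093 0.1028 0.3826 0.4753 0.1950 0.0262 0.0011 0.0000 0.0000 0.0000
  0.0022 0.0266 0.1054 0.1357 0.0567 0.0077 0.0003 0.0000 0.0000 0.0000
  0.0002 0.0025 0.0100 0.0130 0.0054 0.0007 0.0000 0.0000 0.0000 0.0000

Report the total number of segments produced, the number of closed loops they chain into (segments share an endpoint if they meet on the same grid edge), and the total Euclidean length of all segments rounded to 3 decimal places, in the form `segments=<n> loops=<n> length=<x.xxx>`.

segments=6 loops=1 length=5.167

cell (4,1): code 0100 → (4.797,2.000)–(5.000,1.754)
cell (4,2): code 1000 → (5.000,2.337)–(4.797,2.000)
cell (5,1): code 0110 → (5.000,1.754)–(6.000,1.500)
cell (5,2): code 1001 → (6.000,2.967)–(5.000,2.337)
cell (6,1): code 0010 → (6.000,1.500)–(6.829,2.000)
cell (6,2): code 0001 → (6.829,2.000)–(6.000,2.967)
total: 6 segments, chained into 1 closed loop(s), length Σ = 5.167070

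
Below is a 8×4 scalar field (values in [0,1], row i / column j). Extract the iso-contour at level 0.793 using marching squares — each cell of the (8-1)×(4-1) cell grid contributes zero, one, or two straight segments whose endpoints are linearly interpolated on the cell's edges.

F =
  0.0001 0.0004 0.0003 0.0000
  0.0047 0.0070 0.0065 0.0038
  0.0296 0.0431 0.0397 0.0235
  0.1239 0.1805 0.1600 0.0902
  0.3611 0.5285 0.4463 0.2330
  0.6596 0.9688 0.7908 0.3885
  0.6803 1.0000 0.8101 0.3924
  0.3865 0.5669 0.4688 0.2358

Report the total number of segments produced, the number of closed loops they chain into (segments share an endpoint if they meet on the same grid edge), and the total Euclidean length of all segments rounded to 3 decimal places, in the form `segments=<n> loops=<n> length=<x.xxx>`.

cell (4,0): code 0100 → (4.601,1.000)–(5.000,0.431)
cell (4,1): code 1000 → (5.000,1.988)–(4.601,1.000)
cell (5,0): code 0110 → (5.000,0.431)–(6.000,0.353)
cell (5,1): code 1101 → (5.114,2.000)–(5.000,1.988)
cell (5,2): code 1000 → (6.000,2.041)–(5.114,2.000)
cell (6,0): code 0010 → (6.000,0.353)–(6.478,1.000)
cell (6,1): code 0011 → (6.478,1.000)–(6.050,2.000)
cell (6,2): code 0001 → (6.050,2.000)–(6.000,2.041)
total: 8 segments, chained into 1 closed loop(s), length Σ = 5.721934

segments=8 loops=1 length=5.722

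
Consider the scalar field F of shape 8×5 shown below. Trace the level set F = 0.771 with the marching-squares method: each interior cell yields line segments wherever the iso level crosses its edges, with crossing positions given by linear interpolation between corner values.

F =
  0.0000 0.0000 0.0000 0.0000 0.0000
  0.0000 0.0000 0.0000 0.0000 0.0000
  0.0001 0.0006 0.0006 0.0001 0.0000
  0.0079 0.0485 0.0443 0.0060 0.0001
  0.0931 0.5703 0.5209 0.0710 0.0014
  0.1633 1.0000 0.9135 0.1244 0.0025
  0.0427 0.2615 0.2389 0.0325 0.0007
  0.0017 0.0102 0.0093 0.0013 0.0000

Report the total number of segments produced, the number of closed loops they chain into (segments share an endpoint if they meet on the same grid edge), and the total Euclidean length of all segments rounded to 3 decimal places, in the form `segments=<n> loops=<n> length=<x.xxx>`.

cell (4,0): code 0100 → (4.467,1.000)–(5.000,0.726)
cell (4,1): code 1100 → (4.637,2.000)–(4.467,1.000)
cell (4,2): code 1000 → (5.000,2.181)–(4.637,2.000)
cell (5,0): code 0010 → (5.000,0.726)–(5.310,1.000)
cell (5,1): code 0011 → (5.310,1.000)–(5.211,2.000)
cell (5,2): code 0001 → (5.211,2.000)–(5.000,2.181)
total: 6 segments, chained into 1 closed loop(s), length Σ = 3.715228

segments=6 loops=1 length=3.715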